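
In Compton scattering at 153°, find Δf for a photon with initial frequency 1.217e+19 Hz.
1.911e+18 Hz (decrease)

Convert frequency to wavelength (c = 299792458 m/s):
λ₀ = c/f₀ = 299792458/1.217e+19 = 2.4633727e-11 m = 24.6337 pm

Calculate Compton shift:
Δλ = λ_C(1 - cos(153°)) = 4.5882 pm

Final wavelength:
λ' = λ₀ + Δλ = 24.6337 + 4.5882 = 29.2219 pm

Final frequency:
f' = c/λ' = 299792458/2.9221896e-11 = 1.0259172e+19 Hz

Frequency shift (decrease):
Δf = f₀ - f' = 1.217e+19 - 1.0259172e+19 = 1.911e+18 Hz

(Intermediate values are shown rounded; full precision is carried through to the final answer.)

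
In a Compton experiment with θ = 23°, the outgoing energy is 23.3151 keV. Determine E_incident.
23.4000 keV

Convert final energy to wavelength (hc ≈ 1239.842 keV·pm):
λ' = hc/E' = 1239.842 / 23.3151 = 53.1776 pm

Calculate the Compton shift:
Δλ = λ_C(1 - cos(23°))
Δλ = 2.4263 × (1 - cos(23°))
Δλ = 0.1929 pm

Initial wavelength:
λ = λ' - Δλ = 53.1776 - 0.1929 = 52.9848 pm

Initial energy:
E = hc/λ = 1239.842 / 52.9848 = 23.4000 keV

(Intermediate values are shown rounded; full precision is carried through to the final answer.)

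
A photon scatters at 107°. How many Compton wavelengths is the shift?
1.2924 λ_C

The Compton shift formula is:
Δλ = λ_C(1 - cos θ)

Dividing both sides by λ_C:
Δλ/λ_C = 1 - cos θ

For θ = 107°:
Δλ/λ_C = 1 - cos(107°)
Δλ/λ_C = 1 - -0.2924
Δλ/λ_C = 1.2924

This means the shift is 1.2924 × λ_C = 3.1357 pm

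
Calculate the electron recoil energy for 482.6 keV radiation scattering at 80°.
211.5414 keV

By energy conservation: K_e = E_initial - E_final

First find the scattered photon energy:
Initial wavelength: λ = hc/E = 2.5691 pm
Compton shift: Δλ = λ_C(1 - cos(80°)) = 2.0050 pm
Final wavelength: λ' = 2.5691 + 2.0050 = 4.5741 pm
Final photon energy: E' = hc/λ' = 271.0586 keV

Electron kinetic energy:
K_e = E - E' = 482.6000 - 271.0586 = 211.5414 keV

(Intermediate values are shown rounded; full precision is carried through to the final answer.)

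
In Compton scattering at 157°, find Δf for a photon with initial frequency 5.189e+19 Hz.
2.317e+19 Hz (decrease)

Convert frequency to wavelength (c = 299792458 m/s):
λ₀ = c/f₀ = 299792458/5.189e+19 = 5.7774611e-12 m = 5.7775 pm

Calculate Compton shift:
Δλ = λ_C(1 - cos(157°)) = 4.6597 pm

Final wavelength:
λ' = λ₀ + Δλ = 5.7775 + 4.6597 = 10.4372 pm

Final frequency:
f' = c/λ' = 299792458/1.0437202e-11 = 2.8723452e+19 Hz

Frequency shift (decrease):
Δf = f₀ - f' = 5.189e+19 - 2.8723452e+19 = 2.317e+19 Hz

(Intermediate values are shown rounded; full precision is carried through to the final answer.)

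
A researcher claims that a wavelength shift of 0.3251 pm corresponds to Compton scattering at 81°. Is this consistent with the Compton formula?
No, inconsistent

Calculate the expected shift for θ = 81°:

Δλ_expected = λ_C(1 - cos(81°))
Δλ_expected = 2.4263 × (1 - cos(81°))
Δλ_expected = 2.4263 × 0.8436
Δλ_expected = 2.0468 pm

Given shift: 0.3251 pm
Expected shift: 2.0468 pm
Difference: 1.7217 pm

The values do not match. The given shift corresponds to θ ≈ 30.0°, not 81°.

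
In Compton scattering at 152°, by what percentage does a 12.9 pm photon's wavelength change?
35.4156%

Calculate the Compton shift:
Δλ = λ_C(1 - cos(152°))
Δλ = 2.4263 × (1 - cos(152°))
Δλ = 2.4263 × 1.8829
Δλ = 4.5686 pm

Percentage change:
(Δλ/λ₀) × 100 = (4.5686/12.9) × 100
= 35.4156%

(Intermediate values are shown rounded; full precision is carried through to the final answer.)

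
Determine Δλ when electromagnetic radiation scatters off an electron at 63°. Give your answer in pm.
1.3248 pm

Using the Compton scattering formula:
Δλ = λ_C(1 - cos θ)

where λ_C = h/(m_e·c) ≈ 2.4263 pm is the Compton wavelength of an electron.

For θ = 63°:
cos(63°) = 0.4540
1 - cos(63°) = 0.5460

Δλ = 2.4263 × 0.5460
Δλ = 1.3248 pm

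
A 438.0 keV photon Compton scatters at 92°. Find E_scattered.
232.1073 keV

First convert energy to wavelength:
λ = hc/E, with hc ≈ 1239.842 keV·pm (i.e. 1239.842 eV·nm)

For E = 438.0 keV = 438000 eV:
λ = 1239.842 keV·pm / 438.0 keV
λ = 2.8307 pm

Calculate the Compton shift:
Δλ = λ_C(1 - cos(92°)) = 2.4263 × 1.0349
Δλ = 2.5110 pm

Final wavelength:
λ' = 2.8307 + 2.5110 = 5.3417 pm

Final energy:
E' = hc/λ' = 1239.842 / 5.3417 = 232.1073 keV

(Intermediate values are shown rounded; full precision is carried through to the final answer.)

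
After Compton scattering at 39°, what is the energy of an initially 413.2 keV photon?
350.1094 keV

First convert energy to wavelength:
λ = hc/E, with hc ≈ 1239.842 keV·pm (i.e. 1239.842 eV·nm)

For E = 413.2 keV = 413200 eV:
λ = 1239.842 keV·pm / 413.2 keV
λ = 3.0006 pm

Calculate the Compton shift:
Δλ = λ_C(1 - cos(39°)) = 2.4263 × 0.2229
Δλ = 0.5407 pm

Final wavelength:
λ' = 3.0006 + 0.5407 = 3.5413 pm

Final energy:
E' = hc/λ' = 1239.842 / 3.5413 = 350.1094 keV

(Intermediate values are shown rounded; full precision is carried through to the final answer.)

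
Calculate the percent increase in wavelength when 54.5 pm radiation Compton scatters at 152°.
8.3828%

Calculate the Compton shift:
Δλ = λ_C(1 - cos(152°))
Δλ = 2.4263 × (1 - cos(152°))
Δλ = 2.4263 × 1.8829
Δλ = 4.5686 pm

Percentage change:
(Δλ/λ₀) × 100 = (4.5686/54.5) × 100
= 8.3828%

(Intermediate values are shown rounded; full precision is carried through to the final answer.)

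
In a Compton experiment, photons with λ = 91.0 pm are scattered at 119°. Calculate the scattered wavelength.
94.6026 pm

Using the Compton scattering formula:
λ' = λ + Δλ = λ + λ_C(1 - cos θ)

Given:
- Initial wavelength λ = 91.0 pm
- Scattering angle θ = 119°
- Compton wavelength λ_C ≈ 2.4263 pm

Calculate the shift:
Δλ = 2.4263 × (1 - cos(119°))
Δλ = 2.4263 × 1.4848
Δλ = 3.6026 pm

Final wavelength:
λ' = 91.0 + 3.6026 = 94.6026 pm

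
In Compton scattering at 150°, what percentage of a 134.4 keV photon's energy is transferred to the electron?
0.3292 (or 32.92%)

Calculate initial and final photon energies:

Initial: E₀ = 134.4 keV → λ₀ = 9.2250 pm
Compton shift: Δλ = 4.5276 pm
Final wavelength: λ' = 13.7526 pm
Final energy: E' = 90.1535 keV

Fractional energy loss:
(E₀ - E')/E₀ = (134.4000 - 90.1535)/134.4000
= 44.2465/134.4000
= 0.3292
= 32.92%

(Intermediate values are shown rounded; full precision is carried through to the final answer.)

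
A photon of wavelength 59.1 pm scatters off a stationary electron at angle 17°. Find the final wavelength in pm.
59.2060 pm

Using the Compton scattering formula:
λ' = λ + Δλ = λ + λ_C(1 - cos θ)

Given:
- Initial wavelength λ = 59.1 pm
- Scattering angle θ = 17°
- Compton wavelength λ_C ≈ 2.4263 pm

Calculate the shift:
Δλ = 2.4263 × (1 - cos(17°))
Δλ = 2.4263 × 0.0437
Δλ = 0.1060 pm

Final wavelength:
λ' = 59.1 + 0.1060 = 59.2060 pm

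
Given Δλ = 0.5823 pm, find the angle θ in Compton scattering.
40.54°

From the Compton formula Δλ = λ_C(1 - cos θ), we can solve for θ:

cos θ = 1 - Δλ/λ_C

Given:
- Δλ = 0.5823 pm
- λ_C = h/(m_e·c) ≈ 2.42631024 pm

cos θ = 1 - 0.5823/2.42631024
cos θ = 1 - 0.239994
cos θ = 0.760006

θ = arccos(0.760006)
θ = 40.54°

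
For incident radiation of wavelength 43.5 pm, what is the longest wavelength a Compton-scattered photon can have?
48.3526 pm (at θ = 180°)

The Compton shift is Δλ = λ_C(1 − cos θ).

Since cos θ ranges from −1 to 1, the factor (1 − cos θ) ranges from 0 to 2; the maximum shift occurs at θ = 180° (backscattering):
Δλ_max = 2λ_C = 2 × 2.4263 pm = 4.8526 pm

Maximum scattered wavelength:
λ'_max = λ₀ + Δλ_max = 43.5 + 4.8526 = 48.3526 pm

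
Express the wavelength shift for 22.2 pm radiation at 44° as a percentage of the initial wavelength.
3.0674%

Calculate the Compton shift:
Δλ = λ_C(1 - cos(44°))
Δλ = 2.4263 × (1 - cos(44°))
Δλ = 2.4263 × 0.2807
Δλ = 0.6810 pm

Percentage change:
(Δλ/λ₀) × 100 = (0.6810/22.2) × 100
= 3.0674%

(Intermediate values are shown rounded; full precision is carried through to the final answer.)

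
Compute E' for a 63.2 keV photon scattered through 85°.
56.7886 keV

First convert energy to wavelength:
λ = hc/E, with hc ≈ 1239.842 keV·pm (i.e. 1239.842 eV·nm)

For E = 63.2 keV = 63200 eV:
λ = 1239.842 keV·pm / 63.2 keV
λ = 19.6178 pm

Calculate the Compton shift:
Δλ = λ_C(1 - cos(85°)) = 2.4263 × 0.9128
Δλ = 2.2148 pm

Final wavelength:
λ' = 19.6178 + 2.2148 = 21.8326 pm

Final energy:
E' = hc/λ' = 1239.842 / 21.8326 = 56.7886 keV

(Intermediate values are shown rounded; full precision is carried through to the final answer.)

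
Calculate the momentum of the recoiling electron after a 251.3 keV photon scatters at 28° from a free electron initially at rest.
6.3609e-23 kg·m/s

The electron is initially at rest, so by conservation of momentum:
p⃗_e = p⃗₀ − p⃗'  (incident photon momentum minus scattered photon momentum)

Photon momentum magnitudes (p = h/λ = E/c):
λ₀ = hc/E₀ = 4.9337 pm → p₀ = h/λ₀ = 1.3430e-22 kg·m/s
Δλ = λ_C(1 − cos 28°) = 0.2840 pm
λ' = 5.2177 pm → p' = h/λ' = 1.2699e-22 kg·m/s

The scattered photon makes angle θ = 28° with the incident direction, so by the law of cosines:
|p⃗_e|² = p₀² + p'² − 2p₀p'cos θ
|p⃗_e|² = (1.3430e-22)² + (1.2699e-22)² − 2·1.3430e-22·1.2699e-22·cos(28°)
|p⃗_e| = 6.3609e-23 kg·m/s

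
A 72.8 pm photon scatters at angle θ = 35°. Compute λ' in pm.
73.2388 pm

Using the Compton scattering formula:
λ' = λ + Δλ = λ + λ_C(1 - cos θ)

Given:
- Initial wavelength λ = 72.8 pm
- Scattering angle θ = 35°
- Compton wavelength λ_C ≈ 2.4263 pm

Calculate the shift:
Δλ = 2.4263 × (1 - cos(35°))
Δλ = 2.4263 × 0.1808
Δλ = 0.4388 pm

Final wavelength:
λ' = 72.8 + 0.4388 = 73.2388 pm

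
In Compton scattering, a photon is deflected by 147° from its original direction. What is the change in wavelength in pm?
4.4612 pm

Using the Compton scattering formula:
Δλ = λ_C(1 - cos θ)

where λ_C = h/(m_e·c) ≈ 2.4263 pm is the Compton wavelength of an electron.

For θ = 147°:
cos(147°) = -0.8387
1 - cos(147°) = 1.8387

Δλ = 2.4263 × 1.8387
Δλ = 4.4612 pm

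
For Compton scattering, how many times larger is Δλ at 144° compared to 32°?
144° produces the larger shift by a factor of 11.905

Calculate both shifts using Δλ = λ_C(1 - cos θ):

For θ₁ = 32°:
Δλ₁ = 2.4263 × (1 - cos(32°))
Δλ₁ = 2.4263 × 0.1520
Δλ₁ = 0.3687 pm

For θ₂ = 144°:
Δλ₂ = 2.4263 × (1 - cos(144°))
Δλ₂ = 2.4263 × 1.8090
Δλ₂ = 4.3892 pm

The 144° angle produces the larger shift.
Ratio: 4.3892/0.3687 = 11.905

(Intermediate values are shown rounded; full precision is carried through to the final answer.)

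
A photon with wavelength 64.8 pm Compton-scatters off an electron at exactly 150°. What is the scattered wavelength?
69.3276 pm

Using the Compton formula: λ' = λ + λ_C(1 − cos θ)

For θ = 150°, cos θ = -√3/2 (exact) ≈ -0.8660, so:
1 − cos 150° = 1 − (-√3/2) ≈ 1.8660

Δλ = λ_C × 1.8660 = 2.4263 × 1.8660 = 4.5276 pm

λ' = 64.8 + 4.5276 = 69.3276 pm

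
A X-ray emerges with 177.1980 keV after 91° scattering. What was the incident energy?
273.8001 keV

Convert final energy to wavelength (hc ≈ 1239.842 keV·pm):
λ' = hc/E' = 1239.842 / 177.1980 = 6.9969 pm

Calculate the Compton shift:
Δλ = λ_C(1 - cos(91°))
Δλ = 2.4263 × (1 - cos(91°))
Δλ = 2.4687 pm

Initial wavelength:
λ = λ' - Δλ = 6.9969 - 2.4687 = 4.5283 pm

Initial energy:
E = hc/λ = 1239.842 / 4.5283 = 273.8001 keV

(Intermediate values are shown rounded; full precision is carried through to the final answer.)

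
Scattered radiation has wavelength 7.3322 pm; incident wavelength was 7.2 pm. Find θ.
19.00°

First find the wavelength shift:
Δλ = λ' - λ = 7.3322 - 7.2 = 0.1322 pm

Using Δλ = λ_C(1 - cos θ), with λ_C = h/(m_e·c) ≈ 2.42631024 pm:
cos θ = 1 - Δλ/λ_C
cos θ = 1 - 0.1322/2.42631024
cos θ = 0.945514

θ = arccos(0.945514)
θ = 19.00°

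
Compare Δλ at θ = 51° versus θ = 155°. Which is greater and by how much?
155° produces the larger shift by a factor of 5.143

Calculate both shifts using Δλ = λ_C(1 - cos θ):

For θ₁ = 51°:
Δλ₁ = 2.4263 × (1 - cos(51°))
Δλ₁ = 2.4263 × 0.3707
Δλ₁ = 0.8994 pm

For θ₂ = 155°:
Δλ₂ = 2.4263 × (1 - cos(155°))
Δλ₂ = 2.4263 × 1.9063
Δλ₂ = 4.6253 pm

The 155° angle produces the larger shift.
Ratio: 4.6253/0.8994 = 5.143

(Intermediate values are shown rounded; full precision is carried through to the final answer.)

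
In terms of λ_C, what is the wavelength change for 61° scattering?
0.5152 λ_C

The Compton shift formula is:
Δλ = λ_C(1 - cos θ)

Dividing both sides by λ_C:
Δλ/λ_C = 1 - cos θ

For θ = 61°:
Δλ/λ_C = 1 - cos(61°)
Δλ/λ_C = 1 - 0.4848
Δλ/λ_C = 0.5152

This means the shift is 0.5152 × λ_C = 1.2500 pm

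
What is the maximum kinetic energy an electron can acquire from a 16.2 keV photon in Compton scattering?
0.9659 keV

Maximum energy transfer occurs at θ = 180° (backscattering).

Initial photon: E₀ = 16.2 keV → λ₀ = 76.5335 pm

Maximum Compton shift (at 180°):
Δλ_max = 2λ_C = 2 × 2.4263 = 4.8526 pm

Final wavelength:
λ' = 76.5335 + 4.8526 = 81.3861 pm

Minimum photon energy (maximum energy to electron):
E'_min = hc/λ' = 15.2341 keV

Maximum electron kinetic energy:
K_max = E₀ - E'_min = 16.2000 - 15.2341 = 0.9659 keV

(Intermediate values are shown rounded; full precision is carried through to the final answer.)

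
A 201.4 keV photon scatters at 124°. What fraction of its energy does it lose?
0.3806 (or 38.06%)

Calculate initial and final photon energies:

Initial: E₀ = 201.4 keV → λ₀ = 6.1561 pm
Compton shift: Δλ = 3.7831 pm
Final wavelength: λ' = 9.9392 pm
Final energy: E' = 124.7426 keV

Fractional energy loss:
(E₀ - E')/E₀ = (201.4000 - 124.7426)/201.4000
= 76.6574/201.4000
= 0.3806
= 38.06%

(Intermediate values are shown rounded; full precision is carried through to the final answer.)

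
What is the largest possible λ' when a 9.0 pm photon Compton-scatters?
13.8526 pm (at θ = 180°)

The Compton shift is Δλ = λ_C(1 − cos θ).

Since cos θ ranges from −1 to 1, the factor (1 − cos θ) ranges from 0 to 2; the maximum shift occurs at θ = 180° (backscattering):
Δλ_max = 2λ_C = 2 × 2.4263 pm = 4.8526 pm

Maximum scattered wavelength:
λ'_max = λ₀ + Δλ_max = 9.0 + 4.8526 = 13.8526 pm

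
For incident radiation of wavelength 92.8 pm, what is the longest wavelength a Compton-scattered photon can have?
97.6526 pm (at θ = 180°)

The Compton shift is Δλ = λ_C(1 − cos θ).

Since cos θ ranges from −1 to 1, the factor (1 − cos θ) ranges from 0 to 2; the maximum shift occurs at θ = 180° (backscattering):
Δλ_max = 2λ_C = 2 × 2.4263 pm = 4.8526 pm

Maximum scattered wavelength:
λ'_max = λ₀ + Δλ_max = 92.8 + 4.8526 = 97.6526 pm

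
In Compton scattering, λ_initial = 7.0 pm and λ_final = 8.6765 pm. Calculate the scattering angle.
72.00°

First find the wavelength shift:
Δλ = λ' - λ = 8.6765 - 7.0 = 1.6765 pm

Using Δλ = λ_C(1 - cos θ), with λ_C = h/(m_e·c) ≈ 2.42631024 pm:
cos θ = 1 - Δλ/λ_C
cos θ = 1 - 1.6765/2.42631024
cos θ = 0.309033

θ = arccos(0.309033)
θ = 72.00°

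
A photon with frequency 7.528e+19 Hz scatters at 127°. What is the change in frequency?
3.718e+19 Hz (decrease)

Convert frequency to wavelength (c = 299792458 m/s):
λ₀ = c/f₀ = 299792458/7.528e+19 = 3.9823653e-12 m = 3.9824 pm

Calculate Compton shift:
Δλ = λ_C(1 - cos(127°)) = 3.8865 pm

Final wavelength:
λ' = λ₀ + Δλ = 3.9824 + 3.8865 = 7.8689 pm

Final frequency:
f' = c/λ' = 299792458/7.8688655e-12 = 3.8098562e+19 Hz

Frequency shift (decrease):
Δf = f₀ - f' = 7.528e+19 - 3.8098562e+19 = 3.718e+19 Hz

(Intermediate values are shown rounded; full precision is carried through to the final answer.)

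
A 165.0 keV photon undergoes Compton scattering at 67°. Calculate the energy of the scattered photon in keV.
137.8756 keV

First convert energy to wavelength:
λ = hc/E, with hc ≈ 1239.842 keV·pm (i.e. 1239.842 eV·nm)

For E = 165.0 keV = 165000 eV:
λ = 1239.842 keV·pm / 165.0 keV
λ = 7.5142 pm

Calculate the Compton shift:
Δλ = λ_C(1 - cos(67°)) = 2.4263 × 0.6093
Δλ = 1.4783 pm

Final wavelength:
λ' = 7.5142 + 1.4783 = 8.9925 pm

Final energy:
E' = hc/λ' = 1239.842 / 8.9925 = 137.8756 keV

(Intermediate values are shown rounded; full precision is carried through to the final answer.)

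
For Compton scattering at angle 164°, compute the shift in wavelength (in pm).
4.7586 pm

Using the Compton scattering formula:
Δλ = λ_C(1 - cos θ)

where λ_C = h/(m_e·c) ≈ 2.4263 pm is the Compton wavelength of an electron.

For θ = 164°:
cos(164°) = -0.9613
1 - cos(164°) = 1.9613

Δλ = 2.4263 × 1.9613
Δλ = 4.7586 pm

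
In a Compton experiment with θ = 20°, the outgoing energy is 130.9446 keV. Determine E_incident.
133.0000 keV

Convert final energy to wavelength (hc ≈ 1239.842 keV·pm):
λ' = hc/E' = 1239.842 / 130.9446 = 9.4684 pm

Calculate the Compton shift:
Δλ = λ_C(1 - cos(20°))
Δλ = 2.4263 × (1 - cos(20°))
Δλ = 0.1463 pm

Initial wavelength:
λ = λ' - Δλ = 9.4684 - 0.1463 = 9.3221 pm

Initial energy:
E = hc/λ = 1239.842 / 9.3221 = 133.0000 keV

(Intermediate values are shown rounded; full precision is carried through to the final answer.)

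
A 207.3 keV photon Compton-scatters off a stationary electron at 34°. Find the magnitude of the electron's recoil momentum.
6.3057e-23 kg·m/s

The electron is initially at rest, so by conservation of momentum:
p⃗_e = p⃗₀ − p⃗'  (incident photon momentum minus scattered photon momentum)

Photon momentum magnitudes (p = h/λ = E/c):
λ₀ = hc/E₀ = 5.9809 pm → p₀ = h/λ₀ = 1.1079e-22 kg·m/s
Δλ = λ_C(1 − cos 34°) = 0.4148 pm
λ' = 6.3957 pm → p' = h/λ' = 1.0360e-22 kg·m/s

The scattered photon makes angle θ = 34° with the incident direction, so by the law of cosines:
|p⃗_e|² = p₀² + p'² − 2p₀p'cos θ
|p⃗_e|² = (1.1079e-22)² + (1.0360e-22)² − 2·1.1079e-22·1.0360e-22·cos(34°)
|p⃗_e| = 6.3057e-23 kg·m/s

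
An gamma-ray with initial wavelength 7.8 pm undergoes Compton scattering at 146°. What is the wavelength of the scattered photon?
12.2378 pm

Using the Compton scattering formula:
λ' = λ + Δλ = λ + λ_C(1 - cos θ)

Given:
- Initial wavelength λ = 7.8 pm
- Scattering angle θ = 146°
- Compton wavelength λ_C ≈ 2.4263 pm

Calculate the shift:
Δλ = 2.4263 × (1 - cos(146°))
Δλ = 2.4263 × 1.8290
Δλ = 4.4378 pm

Final wavelength:
λ' = 7.8 + 4.4378 = 12.2378 pm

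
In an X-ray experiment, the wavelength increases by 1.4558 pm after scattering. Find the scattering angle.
66.42°

From the Compton formula Δλ = λ_C(1 - cos θ), we can solve for θ:

cos θ = 1 - Δλ/λ_C

Given:
- Δλ = 1.4558 pm
- λ_C = h/(m_e·c) ≈ 2.42631024 pm

cos θ = 1 - 1.4558/2.42631024
cos θ = 1 - 0.600006
cos θ = 0.399994

θ = arccos(0.399994)
θ = 66.42°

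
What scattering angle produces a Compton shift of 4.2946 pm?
140.36°

From the Compton formula Δλ = λ_C(1 - cos θ), we can solve for θ:

cos θ = 1 - Δλ/λ_C

Given:
- Δλ = 4.2946 pm
- λ_C = h/(m_e·c) ≈ 2.42631024 pm

cos θ = 1 - 4.2946/2.42631024
cos θ = 1 - 1.770013
cos θ = -0.770013

θ = arccos(-0.770013)
θ = 140.36°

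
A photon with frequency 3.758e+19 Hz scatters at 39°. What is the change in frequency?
2.385e+18 Hz (decrease)

Convert frequency to wavelength (c = 299792458 m/s):
λ₀ = c/f₀ = 299792458/3.758e+19 = 7.9774470e-12 m = 7.9774 pm

Calculate Compton shift:
Δλ = λ_C(1 - cos(39°)) = 0.5407 pm

Final wavelength:
λ' = λ₀ + Δλ = 7.9774 + 0.5407 = 8.5182 pm

Final frequency:
f' = c/λ' = 299792458/8.5181600e-12 = 3.5194509e+19 Hz

Frequency shift (decrease):
Δf = f₀ - f' = 3.758e+19 - 3.5194509e+19 = 2.385e+18 Hz

(Intermediate values are shown rounded; full precision is carried through to the final answer.)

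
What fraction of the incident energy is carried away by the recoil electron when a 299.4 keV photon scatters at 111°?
0.4432 (or 44.32%)

Calculate initial and final photon energies:

Initial: E₀ = 299.4 keV → λ₀ = 4.1411 pm
Compton shift: Δλ = 3.2958 pm
Final wavelength: λ' = 7.4369 pm
Final energy: E' = 166.7146 keV

Fractional energy loss:
(E₀ - E')/E₀ = (299.4000 - 166.7146)/299.4000
= 132.6854/299.4000
= 0.4432
= 44.32%

(Intermediate values are shown rounded; full precision is carried through to the final answer.)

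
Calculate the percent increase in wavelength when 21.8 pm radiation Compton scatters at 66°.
6.6029%

Calculate the Compton shift:
Δλ = λ_C(1 - cos(66°))
Δλ = 2.4263 × (1 - cos(66°))
Δλ = 2.4263 × 0.5933
Δλ = 1.4394 pm

Percentage change:
(Δλ/λ₀) × 100 = (1.4394/21.8) × 100
= 6.6029%

(Intermediate values are shown rounded; full precision is carried through to the final answer.)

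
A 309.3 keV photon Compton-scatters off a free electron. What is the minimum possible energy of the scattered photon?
139.9187 keV (at θ = 180°)

The scattered photon has minimum energy when its wavelength is maximum, i.e., when the Compton shift Δλ = λ_C(1 − cos θ) is maximum. This occurs at θ = 180° (backscattering), giving Δλ_max = 2λ_C = 4.8526 pm.

Initial wavelength: λ₀ = hc/E₀ = 4.0085 pm
Maximum final wavelength: λ'_max = λ₀ + 2λ_C = 4.0085 + 4.8526 = 8.8612 pm
Minimum final energy: E'_min = hc/λ'_max = 139.9187 keV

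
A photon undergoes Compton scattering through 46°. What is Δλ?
0.7409 pm

Using the Compton scattering formula:
Δλ = λ_C(1 - cos θ)

where λ_C = h/(m_e·c) ≈ 2.4263 pm is the Compton wavelength of an electron.

For θ = 46°:
cos(46°) = 0.6947
1 - cos(46°) = 0.3053

Δλ = 2.4263 × 0.3053
Δλ = 0.7409 pm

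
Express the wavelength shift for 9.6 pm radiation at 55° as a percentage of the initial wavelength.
10.7775%

Calculate the Compton shift:
Δλ = λ_C(1 - cos(55°))
Δλ = 2.4263 × (1 - cos(55°))
Δλ = 2.4263 × 0.4264
Δλ = 1.0346 pm

Percentage change:
(Δλ/λ₀) × 100 = (1.0346/9.6) × 100
= 10.7775%

(Intermediate values are shown rounded; full precision is carried through to the final answer.)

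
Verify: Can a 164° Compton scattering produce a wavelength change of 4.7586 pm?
Yes, consistent

Calculate the expected shift for θ = 164°:

Δλ_expected = λ_C(1 - cos(164°))
Δλ_expected = 2.4263 × (1 - cos(164°))
Δλ_expected = 2.4263 × 1.9613
Δλ_expected = 4.7586 pm

Given shift: 4.7586 pm
Expected shift: 4.7586 pm
Difference: 0.0000 pm

The values match. This is consistent with Compton scattering at the stated angle.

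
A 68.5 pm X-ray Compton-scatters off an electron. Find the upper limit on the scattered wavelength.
73.3526 pm (at θ = 180°)

The Compton shift is Δλ = λ_C(1 − cos θ).

Since cos θ ranges from −1 to 1, the factor (1 − cos θ) ranges from 0 to 2; the maximum shift occurs at θ = 180° (backscattering):
Δλ_max = 2λ_C = 2 × 2.4263 pm = 4.8526 pm

Maximum scattered wavelength:
λ'_max = λ₀ + Δλ_max = 68.5 + 4.8526 = 73.3526 pm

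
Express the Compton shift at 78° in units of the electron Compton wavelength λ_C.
0.7921 λ_C

The Compton shift formula is:
Δλ = λ_C(1 - cos θ)

Dividing both sides by λ_C:
Δλ/λ_C = 1 - cos θ

For θ = 78°:
Δλ/λ_C = 1 - cos(78°)
Δλ/λ_C = 1 - 0.2079
Δλ/λ_C = 0.7921

This means the shift is 0.7921 × λ_C = 1.9219 pm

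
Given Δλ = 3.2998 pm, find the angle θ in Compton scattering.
111.10°

From the Compton formula Δλ = λ_C(1 - cos θ), we can solve for θ:

cos θ = 1 - Δλ/λ_C

Given:
- Δλ = 3.2998 pm
- λ_C = h/(m_e·c) ≈ 2.42631024 pm

cos θ = 1 - 3.2998/2.42631024
cos θ = 1 - 1.360007
cos θ = -0.360007

θ = arccos(-0.360007)
θ = 111.10°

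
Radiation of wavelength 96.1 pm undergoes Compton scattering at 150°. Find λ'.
100.6276 pm

Using the Compton formula: λ' = λ + λ_C(1 − cos θ)

For θ = 150°, cos θ = -√3/2 (exact) ≈ -0.8660, so:
1 − cos 150° = 1 − (-√3/2) ≈ 1.8660

Δλ = λ_C × 1.8660 = 2.4263 × 1.8660 = 4.5276 pm

λ' = 96.1 + 4.5276 = 100.6276 pm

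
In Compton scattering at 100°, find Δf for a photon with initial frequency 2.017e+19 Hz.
3.243e+18 Hz (decrease)

Convert frequency to wavelength (c = 299792458 m/s):
λ₀ = c/f₀ = 299792458/2.017e+19 = 1.4863285e-11 m = 14.8633 pm

Calculate Compton shift:
Δλ = λ_C(1 - cos(100°)) = 2.8476 pm

Final wavelength:
λ' = λ₀ + Δλ = 14.8633 + 2.8476 = 17.7109 pm

Final frequency:
f' = c/λ' = 299792458/1.7710920e-11 = 1.6926984e+19 Hz

Frequency shift (decrease):
Δf = f₀ - f' = 2.017e+19 - 1.6926984e+19 = 3.243e+18 Hz

(Intermediate values are shown rounded; full precision is carried through to the final answer.)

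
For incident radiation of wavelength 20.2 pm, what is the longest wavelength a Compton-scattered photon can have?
25.0526 pm (at θ = 180°)

The Compton shift is Δλ = λ_C(1 − cos θ).

Since cos θ ranges from −1 to 1, the factor (1 − cos θ) ranges from 0 to 2; the maximum shift occurs at θ = 180° (backscattering):
Δλ_max = 2λ_C = 2 × 2.4263 pm = 4.8526 pm

Maximum scattered wavelength:
λ'_max = λ₀ + Δλ_max = 20.2 + 4.8526 = 25.0526 pm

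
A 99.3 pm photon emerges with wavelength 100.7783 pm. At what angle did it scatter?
67.00°

First find the wavelength shift:
Δλ = λ' - λ = 100.7783 - 99.3 = 1.4783 pm

Using Δλ = λ_C(1 - cos θ), with λ_C = h/(m_e·c) ≈ 2.42631024 pm:
cos θ = 1 - Δλ/λ_C
cos θ = 1 - 1.4783/2.42631024
cos θ = 0.390721

θ = arccos(0.390721)
θ = 67.00°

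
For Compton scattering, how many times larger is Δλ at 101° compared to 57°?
101° produces the larger shift by a factor of 2.615

Calculate both shifts using Δλ = λ_C(1 - cos θ):

For θ₁ = 57°:
Δλ₁ = 2.4263 × (1 - cos(57°))
Δλ₁ = 2.4263 × 0.4554
Δλ₁ = 1.1048 pm

For θ₂ = 101°:
Δλ₂ = 2.4263 × (1 - cos(101°))
Δλ₂ = 2.4263 × 1.1908
Δλ₂ = 2.8893 pm

The 101° angle produces the larger shift.
Ratio: 2.8893/1.1048 = 2.615

(Intermediate values are shown rounded; full precision is carried through to the final answer.)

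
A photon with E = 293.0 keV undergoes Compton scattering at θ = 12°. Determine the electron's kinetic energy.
3.6258 keV

By energy conservation: K_e = E_initial - E_final

First find the scattered photon energy:
Initial wavelength: λ = hc/E = 4.2315 pm
Compton shift: Δλ = λ_C(1 - cos(12°)) = 0.0530 pm
Final wavelength: λ' = 4.2315 + 0.0530 = 4.2846 pm
Final photon energy: E' = hc/λ' = 289.3742 keV

Electron kinetic energy:
K_e = E - E' = 293.0000 - 289.3742 = 3.6258 keV

(Intermediate values are shown rounded; full precision is carried through to the final answer.)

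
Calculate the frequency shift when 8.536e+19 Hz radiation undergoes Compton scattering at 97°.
3.727e+19 Hz (decrease)

Convert frequency to wavelength (c = 299792458 m/s):
λ₀ = c/f₀ = 299792458/8.536e+19 = 3.5120953e-12 m = 3.5121 pm

Calculate Compton shift:
Δλ = λ_C(1 - cos(97°)) = 2.7220 pm

Final wavelength:
λ' = λ₀ + Δλ = 3.5121 + 2.7220 = 6.2341 pm

Final frequency:
f' = c/λ' = 299792458/6.2340984e-12 = 4.8089144e+19 Hz

Frequency shift (decrease):
Δf = f₀ - f' = 8.536e+19 - 4.8089144e+19 = 3.727e+19 Hz

(Intermediate values are shown rounded; full precision is carried through to the final answer.)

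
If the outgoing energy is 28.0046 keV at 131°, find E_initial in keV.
30.7999 keV

Convert final energy to wavelength (hc ≈ 1239.842 keV·pm):
λ' = hc/E' = 1239.842 / 28.0046 = 44.2728 pm

Calculate the Compton shift:
Δλ = λ_C(1 - cos(131°))
Δλ = 2.4263 × (1 - cos(131°))
Δλ = 4.0181 pm

Initial wavelength:
λ = λ' - Δλ = 44.2728 - 4.0181 = 40.2547 pm

Initial energy:
E = hc/λ = 1239.842 / 40.2547 = 30.7999 keV

(Intermediate values are shown rounded; full precision is carried through to the final answer.)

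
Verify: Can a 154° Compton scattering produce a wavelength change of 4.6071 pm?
Yes, consistent

Calculate the expected shift for θ = 154°:

Δλ_expected = λ_C(1 - cos(154°))
Δλ_expected = 2.4263 × (1 - cos(154°))
Δλ_expected = 2.4263 × 1.8988
Δλ_expected = 4.6071 pm

Given shift: 4.6071 pm
Expected shift: 4.6071 pm
Difference: 0.0000 pm

The values match. This is consistent with Compton scattering at the stated angle.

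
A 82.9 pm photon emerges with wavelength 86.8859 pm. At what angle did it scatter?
130.00°

First find the wavelength shift:
Δλ = λ' - λ = 86.8859 - 82.9 = 3.9859 pm

Using Δλ = λ_C(1 - cos θ), with λ_C = h/(m_e·c) ≈ 2.42631024 pm:
cos θ = 1 - Δλ/λ_C
cos θ = 1 - 3.9859/2.42631024
cos θ = -0.642783

θ = arccos(-0.642783)
θ = 130.00°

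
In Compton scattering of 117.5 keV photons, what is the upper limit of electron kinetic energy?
37.0141 keV

Maximum energy transfer occurs at θ = 180° (backscattering).

Initial photon: E₀ = 117.5 keV → λ₀ = 10.5518 pm

Maximum Compton shift (at 180°):
Δλ_max = 2λ_C = 2 × 2.4263 = 4.8526 pm

Final wavelength:
λ' = 10.5518 + 4.8526 = 15.4045 pm

Minimum photon energy (maximum energy to electron):
E'_min = hc/λ' = 80.4859 keV

Maximum electron kinetic energy:
K_max = E₀ - E'_min = 117.5000 - 80.4859 = 37.0141 keV

(Intermediate values are shown rounded; full precision is carried through to the final answer.)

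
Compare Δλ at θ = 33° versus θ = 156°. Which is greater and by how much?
156° produces the larger shift by a factor of 11.861

Calculate both shifts using Δλ = λ_C(1 - cos θ):

For θ₁ = 33°:
Δλ₁ = 2.4263 × (1 - cos(33°))
Δλ₁ = 2.4263 × 0.1613
Δλ₁ = 0.3914 pm

For θ₂ = 156°:
Δλ₂ = 2.4263 × (1 - cos(156°))
Δλ₂ = 2.4263 × 1.9135
Δλ₂ = 4.6429 pm

The 156° angle produces the larger shift.
Ratio: 4.6429/0.3914 = 11.861

(Intermediate values are shown rounded; full precision is carried through to the final answer.)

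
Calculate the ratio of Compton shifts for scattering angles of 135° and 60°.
135° produces the larger shift by a factor of 3.414

Calculate both shifts using Δλ = λ_C(1 - cos θ):

For θ₁ = 60°:
Δλ₁ = 2.4263 × (1 - cos(60°))
Δλ₁ = 2.4263 × 0.5000
Δλ₁ = 1.2132 pm

For θ₂ = 135°:
Δλ₂ = 2.4263 × (1 - cos(135°))
Δλ₂ = 2.4263 × 1.7071
Δλ₂ = 4.1420 pm

The 135° angle produces the larger shift.
Ratio: 4.1420/1.2132 = 3.414

(Intermediate values are shown rounded; full precision is carried through to the final answer.)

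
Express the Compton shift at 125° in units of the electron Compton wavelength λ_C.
1.5736 λ_C

The Compton shift formula is:
Δλ = λ_C(1 - cos θ)

Dividing both sides by λ_C:
Δλ/λ_C = 1 - cos θ

For θ = 125°:
Δλ/λ_C = 1 - cos(125°)
Δλ/λ_C = 1 - -0.5736
Δλ/λ_C = 1.5736

This means the shift is 1.5736 × λ_C = 3.8180 pm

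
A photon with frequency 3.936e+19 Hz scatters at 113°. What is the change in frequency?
1.208e+19 Hz (decrease)

Convert frequency to wavelength (c = 299792458 m/s):
λ₀ = c/f₀ = 299792458/3.936e+19 = 7.6166783e-12 m = 7.6167 pm

Calculate Compton shift:
Δλ = λ_C(1 - cos(113°)) = 3.3743 pm

Final wavelength:
λ' = λ₀ + Δλ = 7.6167 + 3.3743 = 10.9910 pm

Final frequency:
f' = c/λ' = 299792458/1.0991023e-11 = 2.7276118e+19 Hz

Frequency shift (decrease):
Δf = f₀ - f' = 3.936e+19 - 2.7276118e+19 = 1.208e+19 Hz

(Intermediate values are shown rounded; full precision is carried through to the final answer.)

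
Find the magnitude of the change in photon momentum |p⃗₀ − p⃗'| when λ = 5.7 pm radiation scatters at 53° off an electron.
9.7395e-23 kg·m/s

Photon momentum magnitude is p = h/λ.

Initial momentum:
p₀ = h/λ = 6.6261e-34/5.7000e-12 = 1.1625e-22 kg·m/s

After scattering:
λ' = λ + Δλ = 5.7 + 0.9661 = 6.6661 pm
p' = h/λ' = 6.6261e-34/6.6661e-12 = 9.9399e-23 kg·m/s

Momentum is a vector; the scattered photon's direction makes angle θ = 53° with the incident direction. The magnitude of the vector change Δp⃗ = p⃗₀ − p⃗' is found from the law of cosines:
|Δp⃗|² = p₀² + p'² − 2p₀p'cos θ
|Δp⃗|² = (1.1625e-22)² + (9.9399e-23)² − 2·1.1625e-22·9.9399e-23·cos(53°)
|Δp⃗| = 9.7395e-23 kg·m/s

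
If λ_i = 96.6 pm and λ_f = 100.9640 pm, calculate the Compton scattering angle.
143.00°

First find the wavelength shift:
Δλ = λ' - λ = 100.9640 - 96.6 = 4.3640 pm

Using Δλ = λ_C(1 - cos θ), with λ_C = h/(m_e·c) ≈ 2.42631024 pm:
cos θ = 1 - Δλ/λ_C
cos θ = 1 - 4.3640/2.42631024
cos θ = -0.798616

θ = arccos(-0.798616)
θ = 143.00°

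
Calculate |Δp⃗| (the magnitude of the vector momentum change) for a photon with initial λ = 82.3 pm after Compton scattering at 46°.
6.2639e-24 kg·m/s

Photon momentum magnitude is p = h/λ.

Initial momentum:
p₀ = h/λ = 6.6261e-34/8.2300e-11 = 8.0511e-24 kg·m/s

After scattering:
λ' = λ + Δλ = 82.3 + 0.7409 = 83.0409 pm
p' = h/λ' = 6.6261e-34/8.3041e-11 = 7.9793e-24 kg·m/s

Momentum is a vector; the scattered photon's direction makes angle θ = 46° with the incident direction. The magnitude of the vector change Δp⃗ = p⃗₀ − p⃗' is found from the law of cosines:
|Δp⃗|² = p₀² + p'² − 2p₀p'cos θ
|Δp⃗|² = (8.0511e-24)² + (7.9793e-24)² − 2·8.0511e-24·7.9793e-24·cos(46°)
|Δp⃗| = 6.2639e-24 kg·m/s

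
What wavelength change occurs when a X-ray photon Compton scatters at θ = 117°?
3.5278 pm

Using the Compton scattering formula:
Δλ = λ_C(1 - cos θ)

where λ_C = h/(m_e·c) ≈ 2.4263 pm is the Compton wavelength of an electron.

For θ = 117°:
cos(117°) = -0.4540
1 - cos(117°) = 1.4540

Δλ = 2.4263 × 1.4540
Δλ = 3.5278 pm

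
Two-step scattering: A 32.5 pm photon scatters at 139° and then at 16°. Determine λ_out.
36.8515 pm

Apply Compton shift twice:

First scattering at θ₁ = 139°:
Δλ₁ = λ_C(1 - cos(139°))
Δλ₁ = 2.4263 × 1.7547
Δλ₁ = 4.2575 pm

After first scattering:
λ₁ = 32.5 + 4.2575 = 36.7575 pm

Second scattering at θ₂ = 16°:
Δλ₂ = λ_C(1 - cos(16°))
Δλ₂ = 2.4263 × 0.0387
Δλ₂ = 0.0940 pm

Final wavelength:
λ₂ = 36.7575 + 0.0940 = 36.8515 pm

Total shift: Δλ_total = 4.2575 + 0.0940 = 4.3515 pm

(Intermediate values are shown rounded; full precision is carried through to the final answer.)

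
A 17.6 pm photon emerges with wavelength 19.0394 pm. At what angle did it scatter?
66.00°

First find the wavelength shift:
Δλ = λ' - λ = 19.0394 - 17.6 = 1.4394 pm

Using Δλ = λ_C(1 - cos θ), with λ_C = h/(m_e·c) ≈ 2.42631024 pm:
cos θ = 1 - Δλ/λ_C
cos θ = 1 - 1.4394/2.42631024
cos θ = 0.406754

θ = arccos(0.406754)
θ = 66.00°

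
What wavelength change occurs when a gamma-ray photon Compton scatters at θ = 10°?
0.0369 pm

Using the Compton scattering formula:
Δλ = λ_C(1 - cos θ)

where λ_C = h/(m_e·c) ≈ 2.4263 pm is the Compton wavelength of an electron.

For θ = 10°:
cos(10°) = 0.9848
1 - cos(10°) = 0.0152

Δλ = 2.4263 × 0.0152
Δλ = 0.0369 pm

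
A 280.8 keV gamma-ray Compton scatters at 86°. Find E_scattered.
185.8151 keV

First convert energy to wavelength:
λ = hc/E, with hc ≈ 1239.842 keV·pm (i.e. 1239.842 eV·nm)

For E = 280.8 keV = 280800 eV:
λ = 1239.842 keV·pm / 280.8 keV
λ = 4.4154 pm

Calculate the Compton shift:
Δλ = λ_C(1 - cos(86°)) = 2.4263 × 0.9302
Δλ = 2.2571 pm

Final wavelength:
λ' = 4.4154 + 2.2571 = 6.6725 pm

Final energy:
E' = hc/λ' = 1239.842 / 6.6725 = 185.8151 keV

(Intermediate values are shown rounded; full precision is carried through to the final answer.)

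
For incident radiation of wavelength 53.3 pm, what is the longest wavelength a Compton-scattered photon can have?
58.1526 pm (at θ = 180°)

The Compton shift is Δλ = λ_C(1 − cos θ).

Since cos θ ranges from −1 to 1, the factor (1 − cos θ) ranges from 0 to 2; the maximum shift occurs at θ = 180° (backscattering):
Δλ_max = 2λ_C = 2 × 2.4263 pm = 4.8526 pm

Maximum scattered wavelength:
λ'_max = λ₀ + Δλ_max = 53.3 + 4.8526 = 58.1526 pm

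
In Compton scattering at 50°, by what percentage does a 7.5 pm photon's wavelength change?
11.5561%

Calculate the Compton shift:
Δλ = λ_C(1 - cos(50°))
Δλ = 2.4263 × (1 - cos(50°))
Δλ = 2.4263 × 0.3572
Δλ = 0.8667 pm

Percentage change:
(Δλ/λ₀) × 100 = (0.8667/7.5) × 100
= 11.5561%

(Intermediate values are shown rounded; full precision is carried through to the final answer.)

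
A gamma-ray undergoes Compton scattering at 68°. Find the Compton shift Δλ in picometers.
1.5174 pm

Using the Compton scattering formula:
Δλ = λ_C(1 - cos θ)

where λ_C = h/(m_e·c) ≈ 2.4263 pm is the Compton wavelength of an electron.

For θ = 68°:
cos(68°) = 0.3746
1 - cos(68°) = 0.6254

Δλ = 2.4263 × 0.6254
Δλ = 1.5174 pm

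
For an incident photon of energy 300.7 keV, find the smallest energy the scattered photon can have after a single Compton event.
138.1315 keV (at θ = 180°)

The scattered photon has minimum energy when its wavelength is maximum, i.e., when the Compton shift Δλ = λ_C(1 − cos θ) is maximum. This occurs at θ = 180° (backscattering), giving Δλ_max = 2λ_C = 4.8526 pm.

Initial wavelength: λ₀ = hc/E₀ = 4.1232 pm
Maximum final wavelength: λ'_max = λ₀ + 2λ_C = 4.1232 + 4.8526 = 8.9758 pm
Minimum final energy: E'_min = hc/λ'_max = 138.1315 keV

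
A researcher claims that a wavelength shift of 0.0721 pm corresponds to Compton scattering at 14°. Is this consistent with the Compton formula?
Yes, consistent

Calculate the expected shift for θ = 14°:

Δλ_expected = λ_C(1 - cos(14°))
Δλ_expected = 2.4263 × (1 - cos(14°))
Δλ_expected = 2.4263 × 0.0297
Δλ_expected = 0.0721 pm

Given shift: 0.0721 pm
Expected shift: 0.0721 pm
Difference: 0.0000 pm

The values match. This is consistent with Compton scattering at the stated angle.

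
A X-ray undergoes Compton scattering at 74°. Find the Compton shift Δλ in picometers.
1.7575 pm

Using the Compton scattering formula:
Δλ = λ_C(1 - cos θ)

where λ_C = h/(m_e·c) ≈ 2.4263 pm is the Compton wavelength of an electron.

For θ = 74°:
cos(74°) = 0.2756
1 - cos(74°) = 0.7244

Δλ = 2.4263 × 0.7244
Δλ = 1.7575 pm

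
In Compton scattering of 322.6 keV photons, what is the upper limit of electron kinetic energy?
180.0222 keV

Maximum energy transfer occurs at θ = 180° (backscattering).

Initial photon: E₀ = 322.6 keV → λ₀ = 3.8433 pm

Maximum Compton shift (at 180°):
Δλ_max = 2λ_C = 2 × 2.4263 = 4.8526 pm

Final wavelength:
λ' = 3.8433 + 4.8526 = 8.6959 pm

Minimum photon energy (maximum energy to electron):
E'_min = hc/λ' = 142.5778 keV

Maximum electron kinetic energy:
K_max = E₀ - E'_min = 322.6000 - 142.5778 = 180.0222 keV

(Intermediate values are shown rounded; full precision is carried through to the final answer.)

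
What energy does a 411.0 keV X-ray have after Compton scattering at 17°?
397.0461 keV

First convert energy to wavelength:
λ = hc/E, with hc ≈ 1239.842 keV·pm (i.e. 1239.842 eV·nm)

For E = 411.0 keV = 411000 eV:
λ = 1239.842 keV·pm / 411.0 keV
λ = 3.0166 pm

Calculate the Compton shift:
Δλ = λ_C(1 - cos(17°)) = 2.4263 × 0.0437
Δλ = 0.1060 pm

Final wavelength:
λ' = 3.0166 + 0.1060 = 3.1227 pm

Final energy:
E' = hc/λ' = 1239.842 / 3.1227 = 397.0461 keV

(Intermediate values are shown rounded; full precision is carried through to the final answer.)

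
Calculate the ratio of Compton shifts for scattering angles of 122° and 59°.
122° produces the larger shift by a factor of 3.155

Calculate both shifts using Δλ = λ_C(1 - cos θ):

For θ₁ = 59°:
Δλ₁ = 2.4263 × (1 - cos(59°))
Δλ₁ = 2.4263 × 0.4850
Δλ₁ = 1.1767 pm

For θ₂ = 122°:
Δλ₂ = 2.4263 × (1 - cos(122°))
Δλ₂ = 2.4263 × 1.5299
Δλ₂ = 3.7121 pm

The 122° angle produces the larger shift.
Ratio: 3.7121/1.1767 = 3.155

(Intermediate values are shown rounded; full precision is carried through to the final answer.)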